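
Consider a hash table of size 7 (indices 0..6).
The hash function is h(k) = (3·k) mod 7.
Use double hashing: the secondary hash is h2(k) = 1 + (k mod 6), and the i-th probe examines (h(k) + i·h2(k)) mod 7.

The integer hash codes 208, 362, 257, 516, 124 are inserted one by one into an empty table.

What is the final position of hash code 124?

208 hashes to 1; slot 1 is free → place at 1.
362 hashes to 1, h2=3; 1 taken → place at 4.
257 hashes to 1, h2=6; 1 taken → place at 0.
516 hashes to 1, h2=1; 1 taken → place at 2.
124 hashes to 1, h2=5; 1 taken → place at 6.
Table: [257, 208, 516, -, 362, -, 124]

6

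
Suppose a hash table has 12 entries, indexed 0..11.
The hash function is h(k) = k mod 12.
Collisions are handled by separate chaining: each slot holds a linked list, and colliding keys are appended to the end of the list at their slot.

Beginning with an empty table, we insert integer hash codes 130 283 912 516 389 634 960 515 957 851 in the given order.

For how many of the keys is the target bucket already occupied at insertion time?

4

130 -> bucket 10
283 -> bucket 7
912 -> bucket 0
516 -> bucket 0 (collision)
389 -> bucket 5
634 -> bucket 10 (collision)
960 -> bucket 0 (collision)
515 -> bucket 11
957 -> bucket 9
851 -> bucket 11 (collision)
Final buckets:
0: 912 -> 516 -> 960
1: ∅
2: ∅
3: ∅
4: ∅
5: 389
6: ∅
7: 283
8: ∅
9: 957
10: 130 -> 634
11: 515 -> 851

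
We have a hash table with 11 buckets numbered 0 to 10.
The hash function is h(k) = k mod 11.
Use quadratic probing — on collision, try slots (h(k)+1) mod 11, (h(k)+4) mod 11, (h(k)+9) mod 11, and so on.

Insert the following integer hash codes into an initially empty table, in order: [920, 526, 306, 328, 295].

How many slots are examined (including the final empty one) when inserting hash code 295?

5

Insert 920: h=7, slot 7 empty -> index 7.
Insert 526: h=9, slot 9 empty -> index 9.
Insert 306: h=9, slot 9 occupied -> index 10.
Insert 328: h=9, slots 9,10 occupied -> index 2.
Insert 295: h=9, slots 9,10,2,7 occupied -> index 3.
Table: [—, —, 328, 295, —, —, —, 920, —, 526, 306]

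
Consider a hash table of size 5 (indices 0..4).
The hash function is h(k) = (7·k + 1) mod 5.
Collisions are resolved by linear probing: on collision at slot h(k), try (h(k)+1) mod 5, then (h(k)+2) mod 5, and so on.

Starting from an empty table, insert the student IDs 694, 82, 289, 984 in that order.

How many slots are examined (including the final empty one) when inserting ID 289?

3

Insert 694: h=4, slot 4 empty => index 4.
Insert 82: h=0, slot 0 empty => index 0.
Insert 289: h=4, slots 4,0 occupied => index 1.
Insert 984: h=4, slots 4,0,1 occupied => index 2.
Table: [82, 289, 984, ., 694]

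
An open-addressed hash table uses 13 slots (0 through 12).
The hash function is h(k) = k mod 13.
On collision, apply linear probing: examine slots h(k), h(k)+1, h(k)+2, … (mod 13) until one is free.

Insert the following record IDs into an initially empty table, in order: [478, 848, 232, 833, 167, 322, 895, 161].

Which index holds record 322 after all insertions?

Insert 478: h=10, slot 10 empty -> index 10.
Insert 848: h=3, slot 3 empty -> index 3.
Insert 232: h=11, slot 11 empty -> index 11.
Insert 833: h=1, slot 1 empty -> index 1.
Insert 167: h=11, slot 11 occupied -> index 12.
Insert 322: h=10, slots 10,11,12 occupied -> index 0.
Insert 895: h=11, slots 11,12,0,1 occupied -> index 2.
Insert 161: h=5, slot 5 empty -> index 5.
Table: [322, 833, 895, 848, _, 161, _, _, _, _, 478, 232, 167]

0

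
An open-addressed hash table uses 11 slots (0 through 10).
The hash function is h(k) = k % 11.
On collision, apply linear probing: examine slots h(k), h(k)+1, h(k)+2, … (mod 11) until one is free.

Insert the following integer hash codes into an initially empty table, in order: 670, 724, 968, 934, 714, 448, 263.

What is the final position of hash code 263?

3

670: h=10 -> slot 10
724: h=9 -> slot 9
968: h=0 -> slot 0
934: h=10, probe 10,0,1 -> slot 1
714: h=10, probe 10,0,1,2 -> slot 2
448: h=8 -> slot 8
263: h=10, probe 10,0,1,2,3 -> slot 3
Table: [968, 934, 714, 263, ., ., ., ., 448, 724, 670]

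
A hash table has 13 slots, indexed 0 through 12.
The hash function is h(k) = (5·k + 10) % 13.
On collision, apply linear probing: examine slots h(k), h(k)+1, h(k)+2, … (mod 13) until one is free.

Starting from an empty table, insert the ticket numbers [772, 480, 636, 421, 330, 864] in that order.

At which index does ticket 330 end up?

772 hashes to 9; slot 9 is free -> place at 9.
480 hashes to 5; slot 5 is free -> place at 5.
636 hashes to 5; 5 taken -> place at 6.
421 hashes to 9; 9 taken -> place at 10.
330 hashes to 9; 9,10 taken -> place at 11.
864 hashes to 1; slot 1 is free -> place at 1.
Table: [—, 864, —, —, —, 480, 636, —, —, 772, 421, 330, —]

11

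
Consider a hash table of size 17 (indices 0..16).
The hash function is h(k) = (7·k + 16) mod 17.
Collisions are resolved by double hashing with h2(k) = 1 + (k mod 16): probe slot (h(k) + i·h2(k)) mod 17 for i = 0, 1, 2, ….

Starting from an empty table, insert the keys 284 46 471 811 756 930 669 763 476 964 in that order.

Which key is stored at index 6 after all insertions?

284 hashes to 15; slot 15 is free -> place at 15.
46 hashes to 15, h2=15; 15 taken -> place at 13.
471 hashes to 15, h2=8; 15 taken -> place at 6.
811 hashes to 15, h2=12; 15 taken -> place at 10.
756 hashes to 4; slot 4 is free -> place at 4.
930 hashes to 15, h2=3; 15 taken -> place at 1.
669 hashes to 7; slot 7 is free -> place at 7.
763 hashes to 2; slot 2 is free -> place at 2.
476 hashes to 16; slot 16 is free -> place at 16.
964 hashes to 15, h2=5; 15 taken -> place at 3.
Table: [—, 930, 763, 964, 756, —, 471, 669, —, —, 811, —, —, 46, —, 284, 476]

471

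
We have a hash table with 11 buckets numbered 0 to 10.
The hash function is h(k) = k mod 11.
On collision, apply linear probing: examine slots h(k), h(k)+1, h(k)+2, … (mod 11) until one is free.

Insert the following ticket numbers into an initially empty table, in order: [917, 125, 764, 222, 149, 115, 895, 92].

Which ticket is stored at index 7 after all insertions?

149

Insert 917: h=4, slot 4 empty → index 4.
Insert 125: h=4, slot 4 occupied → index 5.
Insert 764: h=5, slot 5 occupied → index 6.
Insert 222: h=2, slot 2 empty → index 2.
Insert 149: h=6, slot 6 occupied → index 7.
Insert 115: h=5, slots 5,6,7 occupied → index 8.
Insert 895: h=4, slots 4,5,6,7,8 occupied → index 9.
Insert 92: h=4, slots 4,5,6,7,8,9 occupied → index 10.
Table: [-, -, 222, -, 917, 125, 764, 149, 115, 895, 92]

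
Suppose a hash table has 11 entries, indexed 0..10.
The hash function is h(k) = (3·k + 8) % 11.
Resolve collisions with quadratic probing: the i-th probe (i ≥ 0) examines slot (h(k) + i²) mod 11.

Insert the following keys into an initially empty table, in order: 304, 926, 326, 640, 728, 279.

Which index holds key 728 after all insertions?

304: h=7 → slot 7
926: h=3 → slot 3
326: h=7, probe 7,8 → slot 8
640: h=3, probe 3,4 → slot 4
728: h=3, probe 3,4,7,1 → slot 1
279: h=9 → slot 9
Table: [-, 728, -, 926, 640, -, -, 304, 326, 279, -]

1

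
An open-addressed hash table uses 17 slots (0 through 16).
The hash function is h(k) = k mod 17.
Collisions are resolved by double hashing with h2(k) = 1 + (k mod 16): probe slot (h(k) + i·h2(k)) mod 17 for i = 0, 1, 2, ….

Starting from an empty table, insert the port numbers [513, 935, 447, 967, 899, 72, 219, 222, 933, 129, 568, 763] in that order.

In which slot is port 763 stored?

14

513: h=3 => slot 3
935: h=0 => slot 0
447: h=5 => slot 5
967: h=15 => slot 15
899: h=15, h2=4, probe 15,2 => slot 2
72: h=4 => slot 4
219: h=15, h2=12, probe 15,10 => slot 10
222: h=1 => slot 1
933: h=15, h2=6, probe 15,4,10,16 => slot 16
129: h=10, h2=2, probe 10,12 => slot 12
568: h=7 => slot 7
763: h=15, h2=12, probe 15,10,5,0,12,7,2,14 => slot 14
Table: [935, 222, 899, 513, 72, 447, ∅, 568, ∅, ∅, 219, ∅, 129, ∅, 763, 967, 933]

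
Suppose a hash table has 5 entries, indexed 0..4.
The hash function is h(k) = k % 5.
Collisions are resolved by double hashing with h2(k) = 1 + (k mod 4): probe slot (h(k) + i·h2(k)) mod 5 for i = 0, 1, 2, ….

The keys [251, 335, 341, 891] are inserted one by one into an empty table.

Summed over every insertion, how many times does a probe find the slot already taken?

Insert 251: h=1, slot 1 empty → index 1.
Insert 335: h=0, slot 0 empty → index 0.
Insert 341: h=1, h2=2, slot 1 occupied → index 3.
Insert 891: h=1, h2=4, slots 1,0 occupied → index 4.
Table: [335, 251, _, 341, 891]

3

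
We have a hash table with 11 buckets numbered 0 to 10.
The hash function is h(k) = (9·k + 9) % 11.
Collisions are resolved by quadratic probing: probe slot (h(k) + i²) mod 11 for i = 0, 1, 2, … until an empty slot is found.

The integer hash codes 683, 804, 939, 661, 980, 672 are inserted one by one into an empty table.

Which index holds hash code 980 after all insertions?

683: h=7 => slot 7
804: h=7, probe 7,8 => slot 8
939: h=1 => slot 1
661: h=7, probe 7,8,0 => slot 0
980: h=7, probe 7,8,0,5 => slot 5
672: h=7, probe 7,8,0,5,1,10 => slot 10
Table: [661, 939, _, _, _, 980, _, 683, 804, _, 672]

5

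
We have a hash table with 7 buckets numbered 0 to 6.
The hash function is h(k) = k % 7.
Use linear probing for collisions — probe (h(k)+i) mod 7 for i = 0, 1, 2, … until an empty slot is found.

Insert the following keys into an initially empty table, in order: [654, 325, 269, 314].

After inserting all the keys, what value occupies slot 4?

Insert 654: h=3, slot 3 empty -> index 3.
Insert 325: h=3, slot 3 occupied -> index 4.
Insert 269: h=3, slots 3,4 occupied -> index 5.
Insert 314: h=6, slot 6 empty -> index 6.
Table: [-, -, -, 654, 325, 269, 314]

325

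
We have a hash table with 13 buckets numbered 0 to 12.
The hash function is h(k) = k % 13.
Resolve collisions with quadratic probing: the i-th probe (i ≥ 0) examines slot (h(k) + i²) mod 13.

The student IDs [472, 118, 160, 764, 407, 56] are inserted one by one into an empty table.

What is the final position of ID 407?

472 hashes to 4; slot 4 is free → place at 4.
118 hashes to 1; slot 1 is free → place at 1.
160 hashes to 4; 4 taken → place at 5.
764 hashes to 10; slot 10 is free → place at 10.
407 hashes to 4; 4,5 taken → place at 8.
56 hashes to 4; 4,5,8 taken → place at 0.
Table: [56, 118, ∅, ∅, 472, 160, ∅, ∅, 407, ∅, 764, ∅, ∅]

8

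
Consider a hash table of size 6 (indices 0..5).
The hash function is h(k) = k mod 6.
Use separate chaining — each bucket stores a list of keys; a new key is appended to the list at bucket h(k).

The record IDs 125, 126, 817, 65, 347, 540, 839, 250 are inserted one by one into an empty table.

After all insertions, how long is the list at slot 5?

4

125 -> bucket 5
126 -> bucket 0
817 -> bucket 1
65 -> bucket 5 (collision)
347 -> bucket 5 (collision)
540 -> bucket 0 (collision)
839 -> bucket 5 (collision)
250 -> bucket 4
Final buckets:
0: 126 -> 540
1: 817
2: ∅
3: ∅
4: 250
5: 125 -> 65 -> 347 -> 839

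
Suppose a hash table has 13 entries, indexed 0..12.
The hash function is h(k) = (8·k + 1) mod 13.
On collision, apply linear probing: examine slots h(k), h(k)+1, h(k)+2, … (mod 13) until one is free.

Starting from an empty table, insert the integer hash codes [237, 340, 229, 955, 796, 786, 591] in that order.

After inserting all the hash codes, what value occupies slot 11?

786

237: h=12 => slot 12
340: h=4 => slot 4
229: h=0 => slot 0
955: h=10 => slot 10
796: h=12, probe 12,0,1 => slot 1
786: h=10, probe 10,11 => slot 11
591: h=10, probe 10,11,12,0,1,2 => slot 2
Table: [229, 796, 591, —, 340, —, —, —, —, —, 955, 786, 237]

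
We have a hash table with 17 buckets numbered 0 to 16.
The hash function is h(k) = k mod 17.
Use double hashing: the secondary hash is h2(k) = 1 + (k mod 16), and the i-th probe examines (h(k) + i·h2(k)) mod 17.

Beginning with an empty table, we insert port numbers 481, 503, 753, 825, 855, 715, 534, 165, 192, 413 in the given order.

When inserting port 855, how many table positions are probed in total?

2

481: h=5 -> slot 5
503: h=10 -> slot 10
753: h=5, h2=2, probe 5,7 -> slot 7
825: h=9 -> slot 9
855: h=5, h2=8, probe 5,13 -> slot 13
715: h=1 -> slot 1
534: h=7, h2=7, probe 7,14 -> slot 14
165: h=12 -> slot 12
192: h=5, h2=1, probe 5,6 -> slot 6
413: h=5, h2=14, probe 5,2 -> slot 2
Table: [—, 715, 413, —, —, 481, 192, 753, —, 825, 503, —, 165, 855, 534, —, —]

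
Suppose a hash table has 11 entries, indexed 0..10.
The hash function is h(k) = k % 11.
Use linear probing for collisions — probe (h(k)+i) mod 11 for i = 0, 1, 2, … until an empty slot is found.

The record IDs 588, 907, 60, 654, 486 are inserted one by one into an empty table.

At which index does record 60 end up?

588: h=5 -> slot 5
907: h=5, probe 5,6 -> slot 6
60: h=5, probe 5,6,7 -> slot 7
654: h=5, probe 5,6,7,8 -> slot 8
486: h=2 -> slot 2
Table: [∅, ∅, 486, ∅, ∅, 588, 907, 60, 654, ∅, ∅]

7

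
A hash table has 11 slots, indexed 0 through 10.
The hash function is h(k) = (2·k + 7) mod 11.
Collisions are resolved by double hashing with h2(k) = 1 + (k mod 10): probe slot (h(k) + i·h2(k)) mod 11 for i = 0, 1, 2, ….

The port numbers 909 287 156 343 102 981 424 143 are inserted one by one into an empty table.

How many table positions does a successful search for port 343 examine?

2

909: h=10 → slot 10
287: h=9 → slot 9
156: h=0 → slot 0
343: h=0, h2=4, probe 0,4 → slot 4
102: h=2 → slot 2
981: h=0, h2=2, probe 0,2,4,6 → slot 6
424: h=8 → slot 8
143: h=7 → slot 7
Table: [156, —, 102, —, 343, —, 981, 143, 424, 287, 909]
Lookup 343: h=0, h2=4, probe 0,4 → found at 4.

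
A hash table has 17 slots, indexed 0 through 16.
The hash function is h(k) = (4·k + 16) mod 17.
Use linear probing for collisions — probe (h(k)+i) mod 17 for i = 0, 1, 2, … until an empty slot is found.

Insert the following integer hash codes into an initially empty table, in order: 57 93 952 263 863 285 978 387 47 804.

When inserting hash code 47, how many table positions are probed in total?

Insert 57: h=6, slot 6 empty => index 6.
Insert 93: h=14, slot 14 empty => index 14.
Insert 952: h=16, slot 16 empty => index 16.
Insert 263: h=14, slot 14 occupied => index 15.
Insert 863: h=0, slot 0 empty => index 0.
Insert 285: h=0, slot 0 occupied => index 1.
Insert 978: h=1, slot 1 occupied => index 2.
Insert 387: h=0, slots 0,1,2 occupied => index 3.
Insert 47: h=0, slots 0,1,2,3 occupied => index 4.
Insert 804: h=2, slots 2,3,4 occupied => index 5.
Table: [863, 285, 978, 387, 47, 804, 57, ∅, ∅, ∅, ∅, ∅, ∅, ∅, 93, 263, 952]

5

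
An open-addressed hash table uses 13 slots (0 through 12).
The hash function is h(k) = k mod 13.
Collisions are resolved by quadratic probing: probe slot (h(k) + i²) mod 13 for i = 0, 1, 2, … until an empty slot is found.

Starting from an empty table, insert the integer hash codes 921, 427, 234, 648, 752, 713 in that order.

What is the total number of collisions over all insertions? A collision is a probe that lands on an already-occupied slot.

Insert 921: h=11, slot 11 empty -> index 11.
Insert 427: h=11, slot 11 occupied -> index 12.
Insert 234: h=0, slot 0 empty -> index 0.
Insert 648: h=11, slots 11,12 occupied -> index 2.
Insert 752: h=11, slots 11,12,2 occupied -> index 7.
Insert 713: h=11, slots 11,12,2,7 occupied -> index 1.
Table: [234, 713, 648, ∅, ∅, ∅, ∅, 752, ∅, ∅, ∅, 921, 427]

10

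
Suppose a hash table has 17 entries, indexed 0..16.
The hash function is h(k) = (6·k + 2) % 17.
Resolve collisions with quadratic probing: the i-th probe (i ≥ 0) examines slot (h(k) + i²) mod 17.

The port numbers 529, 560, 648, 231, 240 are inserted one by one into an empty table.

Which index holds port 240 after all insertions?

1

Insert 529: h=14, slot 14 empty → index 14.
Insert 560: h=13, slot 13 empty → index 13.
Insert 648: h=14, slot 14 occupied → index 15.
Insert 231: h=11, slot 11 empty → index 11.
Insert 240: h=14, slots 14,15 occupied → index 1.
Table: [-, 240, -, -, -, -, -, -, -, -, -, 231, -, 560, 529, 648, -]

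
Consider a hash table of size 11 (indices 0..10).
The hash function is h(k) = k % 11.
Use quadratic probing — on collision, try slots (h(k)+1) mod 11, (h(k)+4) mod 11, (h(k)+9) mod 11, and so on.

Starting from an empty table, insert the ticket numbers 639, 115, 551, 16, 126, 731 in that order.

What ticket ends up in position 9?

639: h=1 => slot 1
115: h=5 => slot 5
551: h=1, probe 1,2 => slot 2
16: h=5, probe 5,6 => slot 6
126: h=5, probe 5,6,9 => slot 9
731: h=5, probe 5,6,9,3 => slot 3
Table: [—, 639, 551, 731, —, 115, 16, —, —, 126, —]

126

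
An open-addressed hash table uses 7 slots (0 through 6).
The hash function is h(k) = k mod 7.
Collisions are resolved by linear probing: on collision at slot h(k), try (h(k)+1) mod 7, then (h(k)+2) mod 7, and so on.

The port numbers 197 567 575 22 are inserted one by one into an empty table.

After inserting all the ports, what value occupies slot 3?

22

197: h=1 → slot 1
567: h=0 → slot 0
575: h=1, probe 1,2 → slot 2
22: h=1, probe 1,2,3 → slot 3
Table: [567, 197, 575, 22, ., ., .]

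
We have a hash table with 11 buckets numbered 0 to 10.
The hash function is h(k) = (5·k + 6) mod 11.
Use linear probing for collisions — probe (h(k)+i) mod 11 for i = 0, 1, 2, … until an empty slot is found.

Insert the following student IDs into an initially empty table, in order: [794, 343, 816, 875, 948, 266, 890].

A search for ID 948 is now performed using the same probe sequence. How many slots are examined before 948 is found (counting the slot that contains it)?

4

Insert 794: h=5, slot 5 empty → index 5.
Insert 343: h=5, slot 5 occupied → index 6.
Insert 816: h=5, slots 5,6 occupied → index 7.
Insert 875: h=3, slot 3 empty → index 3.
Insert 948: h=5, slots 5,6,7 occupied → index 8.
Insert 266: h=5, slots 5,6,7,8 occupied → index 9.
Insert 890: h=1, slot 1 empty → index 1.
Table: [∅, 890, ∅, 875, ∅, 794, 343, 816, 948, 266, ∅]
Lookup 948: h=5, probe 5,6,7,8 → found at 8.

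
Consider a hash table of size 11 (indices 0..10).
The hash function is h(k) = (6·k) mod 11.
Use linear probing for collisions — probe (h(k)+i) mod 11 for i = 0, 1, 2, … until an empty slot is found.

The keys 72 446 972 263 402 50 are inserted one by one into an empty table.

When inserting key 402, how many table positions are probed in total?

4

72 hashes to 3; slot 3 is free → place at 3.
446 hashes to 3; 3 taken → place at 4.
972 hashes to 2; slot 2 is free → place at 2.
263 hashes to 5; slot 5 is free → place at 5.
402 hashes to 3; 3,4,5 taken → place at 6.
50 hashes to 3; 3,4,5,6 taken → place at 7.
Table: [-, -, 972, 72, 446, 263, 402, 50, -, -, -]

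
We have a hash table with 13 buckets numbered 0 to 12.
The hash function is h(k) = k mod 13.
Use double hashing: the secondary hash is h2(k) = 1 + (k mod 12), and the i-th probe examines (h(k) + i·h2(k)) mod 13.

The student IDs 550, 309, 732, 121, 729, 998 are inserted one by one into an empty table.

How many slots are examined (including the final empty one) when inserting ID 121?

550 hashes to 4; slot 4 is free => place at 4.
309 hashes to 10; slot 10 is free => place at 10.
732 hashes to 4, h2=1; 4 taken => place at 5.
121 hashes to 4, h2=2; 4 taken => place at 6.
729 hashes to 1; slot 1 is free => place at 1.
998 hashes to 10, h2=3; 10 taken => place at 0.
Table: [998, 729, ∅, ∅, 550, 732, 121, ∅, ∅, ∅, 309, ∅, ∅]

2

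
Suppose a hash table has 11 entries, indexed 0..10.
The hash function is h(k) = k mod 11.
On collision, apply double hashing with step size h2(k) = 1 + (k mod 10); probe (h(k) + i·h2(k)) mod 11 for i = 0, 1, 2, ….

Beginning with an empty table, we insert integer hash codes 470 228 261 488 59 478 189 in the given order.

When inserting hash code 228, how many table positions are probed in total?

470: h=8 → slot 8
228: h=8, h2=9, probe 8,6 → slot 6
261: h=8, h2=2, probe 8,10 → slot 10
488: h=4 → slot 4
59: h=4, h2=10, probe 4,3 → slot 3
478: h=5 → slot 5
189: h=2 → slot 2
Table: [—, —, 189, 59, 488, 478, 228, —, 470, —, 261]

2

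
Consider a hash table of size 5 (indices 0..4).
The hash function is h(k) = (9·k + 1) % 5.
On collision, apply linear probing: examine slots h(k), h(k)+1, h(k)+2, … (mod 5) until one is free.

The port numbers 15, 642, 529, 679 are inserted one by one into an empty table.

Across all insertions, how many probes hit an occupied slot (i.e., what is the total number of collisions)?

1

15 hashes to 1; slot 1 is free -> place at 1.
642 hashes to 4; slot 4 is free -> place at 4.
529 hashes to 2; slot 2 is free -> place at 2.
679 hashes to 2; 2 taken -> place at 3.
Table: [-, 15, 529, 679, 642]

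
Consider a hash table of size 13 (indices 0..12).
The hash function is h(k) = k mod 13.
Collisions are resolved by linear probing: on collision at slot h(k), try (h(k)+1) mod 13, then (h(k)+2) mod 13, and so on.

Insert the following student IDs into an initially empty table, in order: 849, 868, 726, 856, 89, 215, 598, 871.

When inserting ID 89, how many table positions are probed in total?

3

Insert 849: h=4, slot 4 empty → index 4.
Insert 868: h=10, slot 10 empty → index 10.
Insert 726: h=11, slot 11 empty → index 11.
Insert 856: h=11, slot 11 occupied → index 12.
Insert 89: h=11, slots 11,12 occupied → index 0.
Insert 215: h=7, slot 7 empty → index 7.
Insert 598: h=0, slot 0 occupied → index 1.
Insert 871: h=0, slots 0,1 occupied → index 2.
Table: [89, 598, 871, ., 849, ., ., 215, ., ., 868, 726, 856]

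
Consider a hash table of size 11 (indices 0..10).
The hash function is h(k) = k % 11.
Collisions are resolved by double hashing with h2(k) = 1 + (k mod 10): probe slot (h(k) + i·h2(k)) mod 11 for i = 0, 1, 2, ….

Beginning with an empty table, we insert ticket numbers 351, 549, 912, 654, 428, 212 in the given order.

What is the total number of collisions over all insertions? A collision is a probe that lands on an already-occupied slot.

3

Insert 351: h=10, slot 10 empty → index 10.
Insert 549: h=10, h2=10, slot 10 occupied → index 9.
Insert 912: h=10, h2=3, slot 10 occupied → index 2.
Insert 654: h=5, slot 5 empty → index 5.
Insert 428: h=10, h2=9, slot 10 occupied → index 8.
Insert 212: h=3, slot 3 empty → index 3.
Table: [_, _, 912, 212, _, 654, _, _, 428, 549, 351]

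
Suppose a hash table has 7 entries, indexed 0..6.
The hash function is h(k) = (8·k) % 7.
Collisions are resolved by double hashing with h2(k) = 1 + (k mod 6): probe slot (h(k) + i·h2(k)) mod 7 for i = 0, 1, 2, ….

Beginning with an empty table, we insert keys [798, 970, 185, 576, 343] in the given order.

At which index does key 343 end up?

Insert 798: h=0, slot 0 empty -> index 0.
Insert 970: h=4, slot 4 empty -> index 4.
Insert 185: h=3, slot 3 empty -> index 3.
Insert 576: h=2, slot 2 empty -> index 2.
Insert 343: h=0, h2=2, slots 0,2,4 occupied -> index 6.
Table: [798, -, 576, 185, 970, -, 343]

6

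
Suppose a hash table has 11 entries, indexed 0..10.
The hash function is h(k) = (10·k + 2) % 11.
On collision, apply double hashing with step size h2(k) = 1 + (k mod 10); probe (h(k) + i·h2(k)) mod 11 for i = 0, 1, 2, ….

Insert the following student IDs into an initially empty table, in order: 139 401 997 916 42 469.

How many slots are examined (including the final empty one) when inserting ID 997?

Insert 139: h=6, slot 6 empty -> index 6.
Insert 401: h=8, slot 8 empty -> index 8.
Insert 997: h=6, h2=8, slot 6 occupied -> index 3.
Insert 916: h=10, slot 10 empty -> index 10.
Insert 42: h=4, slot 4 empty -> index 4.
Insert 469: h=6, h2=10, slot 6 occupied -> index 5.
Table: [_, _, _, 997, 42, 469, 139, _, 401, _, 916]

2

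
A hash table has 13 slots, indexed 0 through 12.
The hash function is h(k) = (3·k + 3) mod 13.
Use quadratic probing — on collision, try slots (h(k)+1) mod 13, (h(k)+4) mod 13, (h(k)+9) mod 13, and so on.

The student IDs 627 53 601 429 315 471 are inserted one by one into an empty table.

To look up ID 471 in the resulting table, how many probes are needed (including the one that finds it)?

5

Insert 627: h=12, slot 12 empty → index 12.
Insert 53: h=6, slot 6 empty → index 6.
Insert 601: h=12, slot 12 occupied → index 0.
Insert 429: h=3, slot 3 empty → index 3.
Insert 315: h=12, slots 12,0,3 occupied → index 8.
Insert 471: h=12, slots 12,0,3,8 occupied → index 2.
Table: [601, _, 471, 429, _, _, 53, _, 315, _, _, _, 627]
Lookup 471: h=12, probe 12,0,3,8,2 → found at 2.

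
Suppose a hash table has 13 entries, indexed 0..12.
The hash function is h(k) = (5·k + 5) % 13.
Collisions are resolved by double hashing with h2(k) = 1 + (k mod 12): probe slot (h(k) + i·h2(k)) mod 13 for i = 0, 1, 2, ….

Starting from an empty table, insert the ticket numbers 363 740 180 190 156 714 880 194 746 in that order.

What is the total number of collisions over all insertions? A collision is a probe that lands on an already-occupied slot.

363 hashes to 0; slot 0 is free -> place at 0.
740 hashes to 0, h2=9; 0 taken -> place at 9.
180 hashes to 8; slot 8 is free -> place at 8.
190 hashes to 6; slot 6 is free -> place at 6.
156 hashes to 5; slot 5 is free -> place at 5.
714 hashes to 0, h2=7; 0 taken -> place at 7.
880 hashes to 11; slot 11 is free -> place at 11.
194 hashes to 0, h2=3; 0 taken -> place at 3.
746 hashes to 4; slot 4 is free -> place at 4.
Table: [363, -, -, 194, 746, 156, 190, 714, 180, 740, -, 880, -]

3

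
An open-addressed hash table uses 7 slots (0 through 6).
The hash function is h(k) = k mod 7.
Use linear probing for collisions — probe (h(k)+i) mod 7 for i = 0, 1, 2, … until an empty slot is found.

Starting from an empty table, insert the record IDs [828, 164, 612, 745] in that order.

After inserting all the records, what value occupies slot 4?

612

Insert 828: h=2, slot 2 empty -> index 2.
Insert 164: h=3, slot 3 empty -> index 3.
Insert 612: h=3, slot 3 occupied -> index 4.
Insert 745: h=3, slots 3,4 occupied -> index 5.
Table: [., ., 828, 164, 612, 745, .]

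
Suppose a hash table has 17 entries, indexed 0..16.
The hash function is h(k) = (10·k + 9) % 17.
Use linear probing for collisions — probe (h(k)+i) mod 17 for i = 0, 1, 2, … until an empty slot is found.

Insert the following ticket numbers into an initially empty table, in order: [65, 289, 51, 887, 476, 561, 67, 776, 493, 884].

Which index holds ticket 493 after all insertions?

14

65: h=13 -> slot 13
289: h=9 -> slot 9
51: h=9, probe 9,10 -> slot 10
887: h=5 -> slot 5
476: h=9, probe 9,10,11 -> slot 11
561: h=9, probe 9,10,11,12 -> slot 12
67: h=16 -> slot 16
776: h=0 -> slot 0
493: h=9, probe 9,10,11,12,13,14 -> slot 14
884: h=9, probe 9,10,11,12,13,14,15 -> slot 15
Table: [776, —, —, —, —, 887, —, —, —, 289, 51, 476, 561, 65, 493, 884, 67]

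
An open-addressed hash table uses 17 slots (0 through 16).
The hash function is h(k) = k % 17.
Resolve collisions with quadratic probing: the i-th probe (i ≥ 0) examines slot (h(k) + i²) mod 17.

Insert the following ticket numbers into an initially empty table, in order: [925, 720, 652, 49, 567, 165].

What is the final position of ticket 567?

5

Insert 925: h=7, slot 7 empty → index 7.
Insert 720: h=6, slot 6 empty → index 6.
Insert 652: h=6, slots 6,7 occupied → index 10.
Insert 49: h=15, slot 15 empty → index 15.
Insert 567: h=6, slots 6,7,10,15 occupied → index 5.
Insert 165: h=12, slot 12 empty → index 12.
Table: [—, —, —, —, —, 567, 720, 925, —, —, 652, —, 165, —, —, 49, —]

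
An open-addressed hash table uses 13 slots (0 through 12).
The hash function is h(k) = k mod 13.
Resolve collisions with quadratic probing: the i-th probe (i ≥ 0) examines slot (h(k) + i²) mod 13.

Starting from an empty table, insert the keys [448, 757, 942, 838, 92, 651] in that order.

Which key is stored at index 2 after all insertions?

448 hashes to 6; slot 6 is free → place at 6.
757 hashes to 3; slot 3 is free → place at 3.
942 hashes to 6; 6 taken → place at 7.
838 hashes to 6; 6,7 taken → place at 10.
92 hashes to 1; slot 1 is free → place at 1.
651 hashes to 1; 1 taken → place at 2.
Table: [-, 92, 651, 757, -, -, 448, 942, -, -, 838, -, -]

651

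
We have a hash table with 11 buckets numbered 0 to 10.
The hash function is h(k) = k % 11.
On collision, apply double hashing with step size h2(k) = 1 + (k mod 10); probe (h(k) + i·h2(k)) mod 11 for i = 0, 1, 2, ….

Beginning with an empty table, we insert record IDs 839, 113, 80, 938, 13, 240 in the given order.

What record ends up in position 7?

839 hashes to 3; slot 3 is free -> place at 3.
113 hashes to 3, h2=4; 3 taken -> place at 7.
80 hashes to 3, h2=1; 3 taken -> place at 4.
938 hashes to 3, h2=9; 3 taken -> place at 1.
13 hashes to 2; slot 2 is free -> place at 2.
240 hashes to 9; slot 9 is free -> place at 9.
Table: [_, 938, 13, 839, 80, _, _, 113, _, 240, _]

113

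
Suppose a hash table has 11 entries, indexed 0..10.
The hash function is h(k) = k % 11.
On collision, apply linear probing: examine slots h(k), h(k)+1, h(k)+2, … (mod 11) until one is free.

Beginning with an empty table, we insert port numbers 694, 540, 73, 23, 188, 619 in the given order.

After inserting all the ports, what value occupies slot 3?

23

694: h=1 → slot 1
540: h=1, probe 1,2 → slot 2
73: h=7 → slot 7
23: h=1, probe 1,2,3 → slot 3
188: h=1, probe 1,2,3,4 → slot 4
619: h=3, probe 3,4,5 → slot 5
Table: [-, 694, 540, 23, 188, 619, -, 73, -, -, -]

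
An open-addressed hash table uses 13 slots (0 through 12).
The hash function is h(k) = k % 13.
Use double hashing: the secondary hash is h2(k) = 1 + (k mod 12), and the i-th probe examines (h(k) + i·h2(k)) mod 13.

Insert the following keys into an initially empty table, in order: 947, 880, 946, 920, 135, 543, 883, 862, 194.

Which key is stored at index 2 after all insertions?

Insert 947: h=11, slot 11 empty -> index 11.
Insert 880: h=9, slot 9 empty -> index 9.
Insert 946: h=10, slot 10 empty -> index 10.
Insert 920: h=10, h2=9, slot 10 occupied -> index 6.
Insert 135: h=5, slot 5 empty -> index 5.
Insert 543: h=10, h2=4, slot 10 occupied -> index 1.
Insert 883: h=12, slot 12 empty -> index 12.
Insert 862: h=4, slot 4 empty -> index 4.
Insert 194: h=12, h2=3, slot 12 occupied -> index 2.
Table: [-, 543, 194, -, 862, 135, 920, -, -, 880, 946, 947, 883]

194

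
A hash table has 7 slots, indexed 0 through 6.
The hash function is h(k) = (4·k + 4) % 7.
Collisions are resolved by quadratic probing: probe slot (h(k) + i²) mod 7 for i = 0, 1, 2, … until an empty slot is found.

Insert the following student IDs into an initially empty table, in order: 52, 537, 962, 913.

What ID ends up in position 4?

913

Insert 52: h=2, slot 2 empty => index 2.
Insert 537: h=3, slot 3 empty => index 3.
Insert 962: h=2, slots 2,3 occupied => index 6.
Insert 913: h=2, slots 2,3,6 occupied => index 4.
Table: [∅, ∅, 52, 537, 913, ∅, 962]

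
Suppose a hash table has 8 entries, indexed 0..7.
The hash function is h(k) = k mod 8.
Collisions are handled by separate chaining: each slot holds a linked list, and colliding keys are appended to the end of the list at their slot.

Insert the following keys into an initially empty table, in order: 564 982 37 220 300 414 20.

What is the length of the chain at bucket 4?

564 → bucket 4
982 → bucket 6
37 → bucket 5
220 → bucket 4 (collision)
300 → bucket 4 (collision)
414 → bucket 6 (collision)
20 → bucket 4 (collision)
Final buckets:
0: —
1: —
2: —
3: —
4: 564 -> 220 -> 300 -> 20
5: 37
6: 982 -> 414
7: —

4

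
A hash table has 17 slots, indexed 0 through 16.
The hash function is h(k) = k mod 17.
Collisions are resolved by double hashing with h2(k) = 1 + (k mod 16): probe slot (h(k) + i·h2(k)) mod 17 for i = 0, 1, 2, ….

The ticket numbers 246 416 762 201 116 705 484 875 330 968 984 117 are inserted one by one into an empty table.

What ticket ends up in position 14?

246 hashes to 8; slot 8 is free => place at 8.
416 hashes to 8, h2=1; 8 taken => place at 9.
762 hashes to 14; slot 14 is free => place at 14.
201 hashes to 14, h2=10; 14 taken => place at 7.
116 hashes to 14, h2=5; 14 taken => place at 2.
705 hashes to 8, h2=2; 8 taken => place at 10.
484 hashes to 8, h2=5; 8 taken => place at 13.
875 hashes to 8, h2=12; 8 taken => place at 3.
330 hashes to 7, h2=11; 7 taken => place at 1.
968 hashes to 16; slot 16 is free => place at 16.
984 hashes to 15; slot 15 is free => place at 15.
117 hashes to 15, h2=6; 15 taken => place at 4.
Table: [., 330, 116, 875, 117, ., ., 201, 246, 416, 705, ., ., 484, 762, 984, 968]

762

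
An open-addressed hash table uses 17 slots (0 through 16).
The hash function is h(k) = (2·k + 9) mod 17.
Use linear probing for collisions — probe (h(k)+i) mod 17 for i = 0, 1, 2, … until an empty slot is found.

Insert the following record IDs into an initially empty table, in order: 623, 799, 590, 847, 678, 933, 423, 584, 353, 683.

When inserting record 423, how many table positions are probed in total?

623 hashes to 14; slot 14 is free => place at 14.
799 hashes to 9; slot 9 is free => place at 9.
590 hashes to 16; slot 16 is free => place at 16.
847 hashes to 3; slot 3 is free => place at 3.
678 hashes to 5; slot 5 is free => place at 5.
933 hashes to 5; 5 taken => place at 6.
423 hashes to 5; 5,6 taken => place at 7.
584 hashes to 4; slot 4 is free => place at 4.
353 hashes to 1; slot 1 is free => place at 1.
683 hashes to 15; slot 15 is free => place at 15.
Table: [_, 353, _, 847, 584, 678, 933, 423, _, 799, _, _, _, _, 623, 683, 590]

3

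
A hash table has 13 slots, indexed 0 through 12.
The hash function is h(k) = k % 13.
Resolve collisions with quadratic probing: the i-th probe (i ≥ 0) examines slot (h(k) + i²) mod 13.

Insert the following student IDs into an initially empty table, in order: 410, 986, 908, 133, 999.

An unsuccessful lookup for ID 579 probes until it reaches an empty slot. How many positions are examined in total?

2

Insert 410: h=7, slot 7 empty -> index 7.
Insert 986: h=11, slot 11 empty -> index 11.
Insert 908: h=11, slot 11 occupied -> index 12.
Insert 133: h=3, slot 3 empty -> index 3.
Insert 999: h=11, slots 11,12 occupied -> index 2.
Table: [_, _, 999, 133, _, _, _, 410, _, _, _, 986, 908]
Lookup 579: h=7, probe 7,8 → slot 8 empty, not found.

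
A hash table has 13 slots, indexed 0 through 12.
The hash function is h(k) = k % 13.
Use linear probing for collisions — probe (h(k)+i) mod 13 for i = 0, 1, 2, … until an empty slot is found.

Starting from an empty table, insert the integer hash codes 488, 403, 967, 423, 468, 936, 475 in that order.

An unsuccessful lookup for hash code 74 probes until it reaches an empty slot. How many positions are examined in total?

2

Insert 488: h=7, slot 7 empty -> index 7.
Insert 403: h=0, slot 0 empty -> index 0.
Insert 967: h=5, slot 5 empty -> index 5.
Insert 423: h=7, slot 7 occupied -> index 8.
Insert 468: h=0, slot 0 occupied -> index 1.
Insert 936: h=0, slots 0,1 occupied -> index 2.
Insert 475: h=7, slots 7,8 occupied -> index 9.
Table: [403, 468, 936, —, —, 967, —, 488, 423, 475, —, —, —]
Lookup 74: h=9, probe 9,10 → slot 10 empty, not found.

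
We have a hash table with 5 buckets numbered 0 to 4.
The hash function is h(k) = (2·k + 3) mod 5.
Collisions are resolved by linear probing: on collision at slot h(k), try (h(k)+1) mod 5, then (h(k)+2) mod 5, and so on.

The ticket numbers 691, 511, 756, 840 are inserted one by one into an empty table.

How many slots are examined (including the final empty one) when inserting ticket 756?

3

691: h=0 -> slot 0
511: h=0, probe 0,1 -> slot 1
756: h=0, probe 0,1,2 -> slot 2
840: h=3 -> slot 3
Table: [691, 511, 756, 840, —]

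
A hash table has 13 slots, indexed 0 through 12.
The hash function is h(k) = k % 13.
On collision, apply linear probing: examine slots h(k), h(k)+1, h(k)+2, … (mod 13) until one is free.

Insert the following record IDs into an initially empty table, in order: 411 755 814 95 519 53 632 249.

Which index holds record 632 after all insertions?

Insert 411: h=8, slot 8 empty => index 8.
Insert 755: h=1, slot 1 empty => index 1.
Insert 814: h=8, slot 8 occupied => index 9.
Insert 95: h=4, slot 4 empty => index 4.
Insert 519: h=12, slot 12 empty => index 12.
Insert 53: h=1, slot 1 occupied => index 2.
Insert 632: h=8, slots 8,9 occupied => index 10.
Insert 249: h=2, slot 2 occupied => index 3.
Table: [., 755, 53, 249, 95, ., ., ., 411, 814, 632, ., 519]

10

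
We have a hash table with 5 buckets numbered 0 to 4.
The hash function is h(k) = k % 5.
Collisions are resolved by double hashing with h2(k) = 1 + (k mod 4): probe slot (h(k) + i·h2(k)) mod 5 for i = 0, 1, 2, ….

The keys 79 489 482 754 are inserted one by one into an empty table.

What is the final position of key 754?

0

Insert 79: h=4, slot 4 empty → index 4.
Insert 489: h=4, h2=2, slot 4 occupied → index 1.
Insert 482: h=2, slot 2 empty → index 2.
Insert 754: h=4, h2=3, slots 4,2 occupied → index 0.
Table: [754, 489, 482, ∅, 79]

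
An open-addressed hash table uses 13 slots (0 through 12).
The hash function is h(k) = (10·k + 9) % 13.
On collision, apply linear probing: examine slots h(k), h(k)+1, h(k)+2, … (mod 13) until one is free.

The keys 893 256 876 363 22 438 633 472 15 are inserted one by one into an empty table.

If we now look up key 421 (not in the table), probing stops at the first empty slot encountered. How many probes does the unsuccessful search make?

893 hashes to 8; slot 8 is free => place at 8.
256 hashes to 8; 8 taken => place at 9.
876 hashes to 7; slot 7 is free => place at 7.
363 hashes to 12; slot 12 is free => place at 12.
22 hashes to 8; 8,9 taken => place at 10.
438 hashes to 8; 8,9,10 taken => place at 11.
633 hashes to 8; 8,9,10,11,12 taken => place at 0.
472 hashes to 10; 10,11,12,0 taken => place at 1.
15 hashes to 3; slot 3 is free => place at 3.
Table: [633, 472, -, 15, -, -, -, 876, 893, 256, 22, 438, 363]
Lookup 421: h=7, probe 7,8,9,10,11,12,0,1,2 → slot 2 empty, not found.

9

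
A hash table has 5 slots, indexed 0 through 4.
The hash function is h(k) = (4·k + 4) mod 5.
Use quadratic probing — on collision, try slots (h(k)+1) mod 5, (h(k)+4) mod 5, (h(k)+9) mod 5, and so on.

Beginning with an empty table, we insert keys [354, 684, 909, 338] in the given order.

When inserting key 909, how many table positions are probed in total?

3

Insert 354: h=0, slot 0 empty → index 0.
Insert 684: h=0, slot 0 occupied → index 1.
Insert 909: h=0, slots 0,1 occupied → index 4.
Insert 338: h=1, slot 1 occupied → index 2.
Table: [354, 684, 338, ., 909]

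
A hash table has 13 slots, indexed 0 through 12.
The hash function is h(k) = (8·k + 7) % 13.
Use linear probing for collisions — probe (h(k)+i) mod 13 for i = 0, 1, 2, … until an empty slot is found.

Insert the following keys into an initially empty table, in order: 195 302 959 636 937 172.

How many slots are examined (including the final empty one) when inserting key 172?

195: h=7 -> slot 7
302: h=5 -> slot 5
959: h=9 -> slot 9
636: h=12 -> slot 12
937: h=2 -> slot 2
172: h=5, probe 5,6 -> slot 6
Table: [_, _, 937, _, _, 302, 172, 195, _, 959, _, _, 636]

2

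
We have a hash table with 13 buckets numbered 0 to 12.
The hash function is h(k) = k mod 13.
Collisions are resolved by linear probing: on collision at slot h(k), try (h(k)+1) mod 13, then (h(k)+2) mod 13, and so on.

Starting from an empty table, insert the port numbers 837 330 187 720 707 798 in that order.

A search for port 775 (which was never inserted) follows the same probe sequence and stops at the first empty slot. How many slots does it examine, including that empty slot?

837 hashes to 5; slot 5 is free => place at 5.
330 hashes to 5; 5 taken => place at 6.
187 hashes to 5; 5,6 taken => place at 7.
720 hashes to 5; 5,6,7 taken => place at 8.
707 hashes to 5; 5,6,7,8 taken => place at 9.
798 hashes to 5; 5,6,7,8,9 taken => place at 10.
Table: [—, —, —, —, —, 837, 330, 187, 720, 707, 798, —, —]
Lookup 775: h=8, probe 8,9,10,11 → slot 11 empty, not found.

4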